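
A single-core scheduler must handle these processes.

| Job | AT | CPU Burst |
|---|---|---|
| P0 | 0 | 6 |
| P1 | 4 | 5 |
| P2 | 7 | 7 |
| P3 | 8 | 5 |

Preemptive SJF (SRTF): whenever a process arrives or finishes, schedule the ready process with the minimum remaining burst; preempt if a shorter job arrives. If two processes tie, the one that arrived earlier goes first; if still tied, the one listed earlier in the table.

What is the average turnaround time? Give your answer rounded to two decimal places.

9.25

Schedule: | P0 0-6 | P1 6-11 | P3 11-16 | P2 16-23 |
Completion: P0=6  P1=11  P2=23  P3=16
Turnaround (C−A): P0=6  P1=7  P2=16  P3=8
Turnaround times: P0=6, P1=7, P2=16, P3=8
Average turnaround = (6+7+16+8) / 4 = 37/4 = 9.25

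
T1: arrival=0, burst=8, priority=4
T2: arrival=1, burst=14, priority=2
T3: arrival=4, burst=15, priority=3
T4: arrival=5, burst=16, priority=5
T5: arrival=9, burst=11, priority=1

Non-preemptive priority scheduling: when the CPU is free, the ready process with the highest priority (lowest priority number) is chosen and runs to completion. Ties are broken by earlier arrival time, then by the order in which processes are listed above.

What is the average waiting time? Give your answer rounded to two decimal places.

18.40

Timeline: | T1 0-8 | T2 8-22 | T5 22-33 | T3 33-48 | T4 48-64 |
Completion: T1=8  T2=22  T3=48  T4=64  T5=33
Turnaround (C−A): T1=8  T2=21  T3=44  T4=59  T5=24
Waiting times: T1=0, T2=7, T3=29, T4=43, T5=13
Average waiting = (0+7+29+43+13) / 5 = 92/5 = 18.40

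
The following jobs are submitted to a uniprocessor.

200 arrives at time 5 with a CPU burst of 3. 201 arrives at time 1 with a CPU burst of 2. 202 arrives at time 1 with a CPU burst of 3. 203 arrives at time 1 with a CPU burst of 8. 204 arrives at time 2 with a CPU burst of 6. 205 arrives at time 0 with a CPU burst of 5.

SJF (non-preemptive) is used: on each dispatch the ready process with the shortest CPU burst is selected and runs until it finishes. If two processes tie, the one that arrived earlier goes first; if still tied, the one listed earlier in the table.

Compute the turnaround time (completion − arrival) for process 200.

Schedule: | 205 0-5 | 201 5-7 | 202 7-10 | 200 10-13 | 204 13-19 | 203 19-27 |
Completion: 200=13  201=7  202=10  203=27  204=19  205=5
Turnaround(200) = completion − arrival = 13 − 5 = 8

8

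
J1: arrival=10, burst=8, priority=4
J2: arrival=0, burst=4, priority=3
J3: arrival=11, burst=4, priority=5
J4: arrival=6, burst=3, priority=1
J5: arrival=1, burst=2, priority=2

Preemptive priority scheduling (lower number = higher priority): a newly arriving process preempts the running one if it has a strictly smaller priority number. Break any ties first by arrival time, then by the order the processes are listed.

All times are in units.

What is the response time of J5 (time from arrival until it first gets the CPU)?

0

Timeline: | J2 0-1 | J5 1-3 | J2 3-6 | J4 6-9 | idle 9-10 | J1 10-18 | J3 18-22 |
Completion: J1=18  J2=6  J3=22  J4=9  J5=3
Turnaround (C−A): J1=8  J2=6  J3=11  J4=3  J5=2
Response(J5) = first start − arrival = 1 − 1 = 0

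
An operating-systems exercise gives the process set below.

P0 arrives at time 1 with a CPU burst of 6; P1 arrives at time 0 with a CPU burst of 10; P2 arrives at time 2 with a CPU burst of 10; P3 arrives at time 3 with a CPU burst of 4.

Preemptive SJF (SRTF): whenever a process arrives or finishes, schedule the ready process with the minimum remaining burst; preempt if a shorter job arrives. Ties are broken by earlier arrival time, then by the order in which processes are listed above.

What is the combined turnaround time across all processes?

Gantt: | P1 0-1 | P0 1-7 | P3 7-11 | P1 11-20 | P2 20-30 |
Completion: P0=7  P1=20  P2=30  P3=11
Turnaround = completion − arrival: P0=6, P1=20, P2=28, P3=8
Total turnaround = 6 + 20 + 28 + 8 = 62

62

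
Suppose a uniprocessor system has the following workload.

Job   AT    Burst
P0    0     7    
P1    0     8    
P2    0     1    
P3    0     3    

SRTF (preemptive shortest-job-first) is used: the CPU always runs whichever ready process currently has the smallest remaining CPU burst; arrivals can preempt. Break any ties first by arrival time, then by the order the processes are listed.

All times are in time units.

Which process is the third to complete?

P0

Schedule: | P2 0-1 | P3 1-4 | P0 4-11 | P1 11-19 |
Completion: P0=11  P1=19  P2=1  P3=4
Turnaround (C−A): P0=11  P1=19  P2=1  P3=4
Finish order: P2 → P3 → P0 → P1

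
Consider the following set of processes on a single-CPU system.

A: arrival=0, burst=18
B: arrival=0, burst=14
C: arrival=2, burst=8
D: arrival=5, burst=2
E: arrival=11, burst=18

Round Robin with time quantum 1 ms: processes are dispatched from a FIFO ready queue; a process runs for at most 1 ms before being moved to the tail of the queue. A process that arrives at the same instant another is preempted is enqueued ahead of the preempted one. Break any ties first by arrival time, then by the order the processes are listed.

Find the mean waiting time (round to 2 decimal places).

25.80

Timeline: | A 0-1 | B 1-2 | A 2-3 | C 3-4 | B 4-5 | A 5-6 | C 6-7 | D 7-8 | B 8-9 | A 9-10 | C 10-11 | D 11-12 | B 12-13 | A 13-14 | E 14-15 | C 15-16 | B 16-17 | A 17-18 | E 18-19 | C 19-20 | B 20-21 | A 21-22 | E 22-23 | C 23-24 | B 24-25 | A 25-26 | E 26-27 | C 27-28 | B 28-29 | A 29-30 | E 30-31 | C 31-32 | B 32-33 | A 33-34 | E 34-35 | B 35-36 | A 36-37 | E 37-38 | B 38-39 | A 39-40 | E 40-41 | B 41-42 | A 42-43 | E 43-44 | B 44-45 | A 45-46 | E 46-47 | B 47-48 | A 48-49 | E 49-50 | A 50-51 | E 51-52 | A 52-53 | E 53-54 | A 54-55 | E 55-60 |
Completion: A=55  B=48  C=32  D=12  E=60
Waiting times: A=37, B=34, C=22, D=5, E=31
Average waiting = (37+34+22+5+31) / 5 = 129/5 = 25.80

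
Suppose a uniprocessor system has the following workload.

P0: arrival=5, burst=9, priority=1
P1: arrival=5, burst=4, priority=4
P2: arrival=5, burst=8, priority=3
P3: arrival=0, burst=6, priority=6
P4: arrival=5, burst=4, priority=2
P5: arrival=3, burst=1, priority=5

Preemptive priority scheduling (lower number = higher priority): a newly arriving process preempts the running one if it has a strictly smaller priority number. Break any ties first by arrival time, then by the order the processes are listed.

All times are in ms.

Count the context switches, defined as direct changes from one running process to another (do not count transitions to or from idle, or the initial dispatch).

7

Gantt: | P3 0-3 | P5 3-4 | P3 4-5 | P0 5-14 | P4 14-18 | P2 18-26 | P1 26-30 | P3 30-32 |
Completion: P0=14  P1=30  P2=26  P3=32  P4=18  P5=4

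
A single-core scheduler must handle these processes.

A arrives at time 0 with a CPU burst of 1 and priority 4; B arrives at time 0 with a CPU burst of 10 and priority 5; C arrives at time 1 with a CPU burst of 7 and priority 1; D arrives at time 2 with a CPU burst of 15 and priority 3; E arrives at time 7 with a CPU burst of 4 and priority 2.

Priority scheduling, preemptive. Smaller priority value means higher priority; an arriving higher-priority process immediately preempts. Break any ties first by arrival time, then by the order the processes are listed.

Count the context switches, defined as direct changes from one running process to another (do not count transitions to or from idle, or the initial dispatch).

4

Gantt: | A 0-1 | C 1-8 | E 8-12 | D 12-27 | B 27-37 |
Completion: A=1  B=37  C=8  D=27  E=12
Turnaround (C−A): A=1  B=37  C=7  D=25  E=5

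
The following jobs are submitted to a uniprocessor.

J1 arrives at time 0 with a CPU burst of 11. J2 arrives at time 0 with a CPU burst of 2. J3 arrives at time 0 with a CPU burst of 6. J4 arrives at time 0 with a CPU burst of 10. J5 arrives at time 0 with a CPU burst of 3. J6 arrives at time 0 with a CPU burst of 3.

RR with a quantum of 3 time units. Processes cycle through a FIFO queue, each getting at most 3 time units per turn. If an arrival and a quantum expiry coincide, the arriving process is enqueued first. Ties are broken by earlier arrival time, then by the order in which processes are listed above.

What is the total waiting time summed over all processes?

93

Schedule: | J1 0-3 | J2 3-5 | J3 5-8 | J4 8-11 | J5 11-14 | J6 14-17 | J1 17-20 | J3 20-23 | J4 23-26 | J1 26-29 | J4 29-32 | J1 32-34 | J4 34-35 |
Completion: J1=34  J2=5  J3=23  J4=35  J5=14  J6=17
Waiting = turnaround − burst: J1=23, J2=3, J3=17, J4=25, J5=11, J6=14
Total waiting = 23 + 3 + 17 + 25 + 11 + 14 = 93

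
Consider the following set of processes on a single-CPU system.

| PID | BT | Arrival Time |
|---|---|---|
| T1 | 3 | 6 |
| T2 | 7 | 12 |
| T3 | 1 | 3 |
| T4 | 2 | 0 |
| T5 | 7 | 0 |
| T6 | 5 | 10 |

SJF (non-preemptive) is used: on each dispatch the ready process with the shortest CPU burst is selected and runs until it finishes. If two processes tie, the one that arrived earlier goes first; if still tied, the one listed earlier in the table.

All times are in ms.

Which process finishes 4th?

T1

Gantt: | T4 0-2 | T5 2-9 | T3 9-10 | T1 10-13 | T6 13-18 | T2 18-25 |
Completion: T1=13  T2=25  T3=10  T4=2  T5=9  T6=18
Turnaround (C−A): T1=7  T2=13  T3=7  T4=2  T5=9  T6=8
Finish order: T4 → T5 → T3 → T1 → T6 → T2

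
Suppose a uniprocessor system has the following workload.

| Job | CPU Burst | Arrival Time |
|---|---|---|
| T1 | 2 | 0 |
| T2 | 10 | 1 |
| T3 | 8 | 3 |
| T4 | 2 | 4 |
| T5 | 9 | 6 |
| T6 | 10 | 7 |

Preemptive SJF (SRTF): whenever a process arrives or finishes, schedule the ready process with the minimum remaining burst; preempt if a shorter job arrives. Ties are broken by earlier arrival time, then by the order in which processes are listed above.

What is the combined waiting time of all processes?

Gantt: | T1 0-2 | T2 2-3 | T3 3-4 | T4 4-6 | T3 6-13 | T2 13-22 | T5 22-31 | T6 31-41 |
Completion: T1=2  T2=22  T3=13  T4=6  T5=31  T6=41
Turnaround (C−A): T1=2  T2=21  T3=10  T4=2  T5=25  T6=34
Waiting = turnaround − burst: T1=0, T2=11, T3=2, T4=0, T5=16, T6=24
Total waiting = 0 + 11 + 2 + 0 + 16 + 24 = 53

53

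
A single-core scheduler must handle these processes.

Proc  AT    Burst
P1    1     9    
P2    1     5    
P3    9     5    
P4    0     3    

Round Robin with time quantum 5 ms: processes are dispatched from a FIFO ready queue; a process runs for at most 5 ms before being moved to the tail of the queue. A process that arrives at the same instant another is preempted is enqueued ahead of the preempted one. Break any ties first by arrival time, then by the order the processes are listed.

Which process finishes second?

P2

Gantt: | P4 0-3 | P1 3-8 | P2 8-13 | P1 13-17 | P3 17-22 |
Completion: P1=17  P2=13  P3=22  P4=3
Finish order: P4 → P2 → P1 → P3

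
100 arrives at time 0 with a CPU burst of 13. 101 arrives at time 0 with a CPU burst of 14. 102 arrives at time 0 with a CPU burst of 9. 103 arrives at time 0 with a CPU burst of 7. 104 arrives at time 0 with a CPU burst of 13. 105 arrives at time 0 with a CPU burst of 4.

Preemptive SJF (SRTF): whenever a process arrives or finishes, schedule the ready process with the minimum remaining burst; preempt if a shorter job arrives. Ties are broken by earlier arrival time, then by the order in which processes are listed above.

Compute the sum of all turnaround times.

Schedule: | 105 0-4 | 103 4-11 | 102 11-20 | 100 20-33 | 104 33-46 | 101 46-60 |
Completion: 100=33  101=60  102=20  103=11  104=46  105=4
Turnaround = completion − arrival: 100=33, 101=60, 102=20, 103=11, 104=46, 105=4
Total turnaround = 33 + 60 + 20 + 11 + 46 + 4 = 174

174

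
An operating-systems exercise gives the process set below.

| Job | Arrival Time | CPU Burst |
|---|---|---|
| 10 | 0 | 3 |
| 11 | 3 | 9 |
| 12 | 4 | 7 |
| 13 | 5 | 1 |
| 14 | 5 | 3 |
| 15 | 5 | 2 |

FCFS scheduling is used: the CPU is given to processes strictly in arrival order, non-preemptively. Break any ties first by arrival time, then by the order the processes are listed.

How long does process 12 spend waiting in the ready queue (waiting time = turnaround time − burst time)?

8

Timeline: | 10 0-3 | 11 3-12 | 12 12-19 | 13 19-20 | 14 20-23 | 15 23-25 |
Completion: 10=3  11=12  12=19  13=20  14=23  15=25
Waiting(12) = turnaround − burst = 15 − 7 = 8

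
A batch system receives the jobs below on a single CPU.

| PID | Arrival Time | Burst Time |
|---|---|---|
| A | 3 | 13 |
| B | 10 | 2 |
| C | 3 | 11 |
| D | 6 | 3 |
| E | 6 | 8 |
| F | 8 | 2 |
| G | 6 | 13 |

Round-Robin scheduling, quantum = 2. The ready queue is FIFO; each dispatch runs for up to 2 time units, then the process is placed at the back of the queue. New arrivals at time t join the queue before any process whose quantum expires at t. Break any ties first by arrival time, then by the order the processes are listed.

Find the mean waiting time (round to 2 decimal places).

Schedule: | idle 0-3 | A 3-5 | C 5-7 | A 7-9 | D 9-11 | E 11-13 | G 13-15 | C 15-17 | F 17-19 | A 19-21 | B 21-23 | D 23-24 | E 24-26 | G 26-28 | C 28-30 | A 30-32 | E 32-34 | G 34-36 | C 36-38 | A 38-40 | E 40-42 | G 42-44 | C 44-46 | A 46-48 | G 48-50 | C 50-51 | A 51-52 | G 52-55 |
Completion: A=52  B=23  C=51  D=24  E=42  F=19  G=55
Waiting times: A=36, B=11, C=37, D=15, E=28, F=9, G=36
Average waiting = (36+11+37+15+28+9+36) / 7 = 172/7 = 24.57

24.57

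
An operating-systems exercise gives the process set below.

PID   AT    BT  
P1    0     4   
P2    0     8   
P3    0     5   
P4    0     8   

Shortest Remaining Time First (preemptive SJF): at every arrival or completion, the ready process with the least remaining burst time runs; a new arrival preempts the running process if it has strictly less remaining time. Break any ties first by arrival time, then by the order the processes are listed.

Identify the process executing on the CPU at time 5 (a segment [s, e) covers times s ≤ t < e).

P3

Timeline: | P1 0-4 | P3 4-9 | P2 9-17 | P4 17-25 |
Completion: P1=4  P2=17  P3=9  P4=25
Turnaround (C−A): P1=4  P2=17  P3=9  P4=25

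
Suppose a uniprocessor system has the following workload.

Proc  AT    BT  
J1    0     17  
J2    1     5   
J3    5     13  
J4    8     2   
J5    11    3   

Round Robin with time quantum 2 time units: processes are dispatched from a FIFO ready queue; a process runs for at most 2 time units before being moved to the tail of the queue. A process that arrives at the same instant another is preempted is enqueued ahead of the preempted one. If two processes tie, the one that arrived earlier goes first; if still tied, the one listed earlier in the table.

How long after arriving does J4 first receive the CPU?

Schedule: | J1 0-2 | J2 2-4 | J1 4-6 | J2 6-8 | J3 8-10 | J1 10-12 | J4 12-14 | J2 14-15 | J3 15-17 | J5 17-19 | J1 19-21 | J3 21-23 | J5 23-24 | J1 24-26 | J3 26-28 | J1 28-30 | J3 30-32 | J1 32-34 | J3 34-36 | J1 36-38 | J3 38-39 | J1 39-40 |
Completion: J1=40  J2=15  J3=39  J4=14  J5=24
Response(J4) = first start − arrival = 12 − 8 = 4

4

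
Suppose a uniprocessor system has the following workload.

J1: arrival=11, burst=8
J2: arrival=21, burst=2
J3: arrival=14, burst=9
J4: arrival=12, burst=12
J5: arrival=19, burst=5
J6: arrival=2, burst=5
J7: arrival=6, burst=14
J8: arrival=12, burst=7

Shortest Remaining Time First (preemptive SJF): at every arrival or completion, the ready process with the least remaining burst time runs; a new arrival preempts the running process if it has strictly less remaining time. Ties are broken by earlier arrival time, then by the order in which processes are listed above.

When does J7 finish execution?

Schedule: | idle 0-2 | J6 2-7 | J7 7-11 | J1 11-19 | J5 19-21 | J2 21-23 | J5 23-26 | J8 26-33 | J3 33-42 | J7 42-52 | J4 52-64 |
Completion: J1=19  J2=23  J3=42  J4=64  J5=26  J6=7  J7=52  J8=33
Turnaround (C−A): J1=8  J2=2  J3=28  J4=52  J5=7  J6=5  J7=46  J8=21

52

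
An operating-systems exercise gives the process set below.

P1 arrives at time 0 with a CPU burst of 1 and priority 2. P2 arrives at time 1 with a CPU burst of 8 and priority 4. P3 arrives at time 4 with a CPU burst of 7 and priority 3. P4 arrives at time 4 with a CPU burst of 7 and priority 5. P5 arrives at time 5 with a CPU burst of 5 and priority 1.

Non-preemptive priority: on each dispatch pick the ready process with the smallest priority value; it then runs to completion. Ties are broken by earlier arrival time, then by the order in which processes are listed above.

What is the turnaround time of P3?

17

Gantt: | P1 0-1 | P2 1-9 | P5 9-14 | P3 14-21 | P4 21-28 |
Completion: P1=1  P2=9  P3=21  P4=28  P5=14
Turnaround (C−A): P1=1  P2=8  P3=17  P4=24  P5=9
Turnaround(P3) = completion − arrival = 21 − 4 = 17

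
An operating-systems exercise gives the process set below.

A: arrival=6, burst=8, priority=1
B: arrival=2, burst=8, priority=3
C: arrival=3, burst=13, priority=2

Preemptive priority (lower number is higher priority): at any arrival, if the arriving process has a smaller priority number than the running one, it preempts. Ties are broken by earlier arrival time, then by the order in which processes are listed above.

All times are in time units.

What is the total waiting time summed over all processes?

29

Gantt: | idle 0-2 | B 2-3 | C 3-6 | A 6-14 | C 14-24 | B 24-31 |
Completion: A=14  B=31  C=24
Turnaround (C−A): A=8  B=29  C=21
Waiting = turnaround − burst: A=0, B=21, C=8
Total waiting = 0 + 21 + 8 = 29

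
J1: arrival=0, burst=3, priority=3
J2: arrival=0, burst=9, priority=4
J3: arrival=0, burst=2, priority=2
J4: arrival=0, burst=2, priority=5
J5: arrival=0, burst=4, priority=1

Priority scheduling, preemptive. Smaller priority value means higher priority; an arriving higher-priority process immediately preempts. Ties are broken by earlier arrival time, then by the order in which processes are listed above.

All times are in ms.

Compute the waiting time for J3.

Schedule: | J5 0-4 | J3 4-6 | J1 6-9 | J2 9-18 | J4 18-20 |
Completion: J1=9  J2=18  J3=6  J4=20  J5=4
Waiting(J3) = turnaround − burst = 6 − 2 = 4

4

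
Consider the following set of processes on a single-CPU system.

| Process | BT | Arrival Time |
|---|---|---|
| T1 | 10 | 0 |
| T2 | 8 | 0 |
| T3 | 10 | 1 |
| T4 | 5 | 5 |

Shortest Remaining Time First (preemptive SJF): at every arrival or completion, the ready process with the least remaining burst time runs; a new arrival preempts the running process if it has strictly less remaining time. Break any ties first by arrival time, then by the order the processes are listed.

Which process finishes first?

Timeline: | T2 0-8 | T4 8-13 | T1 13-23 | T3 23-33 |
Completion: T1=23  T2=8  T3=33  T4=13
Finish order: T2 → T4 → T1 → T3

T2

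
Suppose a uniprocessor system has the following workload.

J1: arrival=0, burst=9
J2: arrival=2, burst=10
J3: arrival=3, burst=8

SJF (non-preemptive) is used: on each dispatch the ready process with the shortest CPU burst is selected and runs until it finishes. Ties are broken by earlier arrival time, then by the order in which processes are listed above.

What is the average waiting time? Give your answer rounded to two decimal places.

Schedule: | J1 0-9 | J3 9-17 | J2 17-27 |
Completion: J1=9  J2=27  J3=17
Turnaround (C−A): J1=9  J2=25  J3=14
Waiting times: J1=0, J2=15, J3=6
Average waiting = (0+15+6) / 3 = 21/3 = 7.00

7.00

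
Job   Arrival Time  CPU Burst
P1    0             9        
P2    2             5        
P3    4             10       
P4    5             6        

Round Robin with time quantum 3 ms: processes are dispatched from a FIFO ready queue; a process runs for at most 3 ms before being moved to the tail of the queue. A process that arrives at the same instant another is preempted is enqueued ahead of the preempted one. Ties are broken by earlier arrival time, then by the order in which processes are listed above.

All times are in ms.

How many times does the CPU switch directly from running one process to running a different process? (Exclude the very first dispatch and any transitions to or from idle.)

Timeline: | P1 0-3 | P2 3-6 | P1 6-9 | P3 9-12 | P4 12-15 | P2 15-17 | P1 17-20 | P3 20-23 | P4 23-26 | P3 26-30 |
Completion: P1=20  P2=17  P3=30  P4=26

9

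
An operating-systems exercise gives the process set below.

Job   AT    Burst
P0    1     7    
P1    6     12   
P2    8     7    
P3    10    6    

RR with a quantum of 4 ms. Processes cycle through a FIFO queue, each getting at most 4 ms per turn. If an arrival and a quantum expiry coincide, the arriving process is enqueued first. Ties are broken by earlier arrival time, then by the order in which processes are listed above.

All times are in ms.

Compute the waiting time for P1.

15

Timeline: | idle 0-1 | P0 1-8 | P1 8-12 | P2 12-16 | P3 16-20 | P1 20-24 | P2 24-27 | P3 27-29 | P1 29-33 |
Completion: P0=8  P1=33  P2=27  P3=29
Turnaround (C−A): P0=7  P1=27  P2=19  P3=19
Waiting(P1) = turnaround − burst = 27 − 12 = 15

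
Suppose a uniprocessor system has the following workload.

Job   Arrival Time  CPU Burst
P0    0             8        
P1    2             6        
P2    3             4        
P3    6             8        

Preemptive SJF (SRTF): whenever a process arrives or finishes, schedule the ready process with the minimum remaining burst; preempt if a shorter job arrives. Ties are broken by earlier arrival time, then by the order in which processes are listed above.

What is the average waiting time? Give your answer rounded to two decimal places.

Timeline: | P0 0-3 | P2 3-7 | P0 7-12 | P1 12-18 | P3 18-26 |
Completion: P0=12  P1=18  P2=7  P3=26
Turnaround (C−A): P0=12  P1=16  P2=4  P3=20
Waiting times: P0=4, P1=10, P2=0, P3=12
Average waiting = (4+10+0+12) / 4 = 26/4 = 6.50

6.50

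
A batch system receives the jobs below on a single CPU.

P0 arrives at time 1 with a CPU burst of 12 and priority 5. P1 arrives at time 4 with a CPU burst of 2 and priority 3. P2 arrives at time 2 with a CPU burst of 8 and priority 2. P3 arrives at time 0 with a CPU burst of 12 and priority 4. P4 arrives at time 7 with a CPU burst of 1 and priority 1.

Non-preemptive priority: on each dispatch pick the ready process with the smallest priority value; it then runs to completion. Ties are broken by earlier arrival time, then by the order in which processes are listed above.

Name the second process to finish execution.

P4

Schedule: | P3 0-12 | P4 12-13 | P2 13-21 | P1 21-23 | P0 23-35 |
Completion: P0=35  P1=23  P2=21  P3=12  P4=13
Turnaround (C−A): P0=34  P1=19  P2=19  P3=12  P4=6
Finish order: P3 → P4 → P2 → P1 → P0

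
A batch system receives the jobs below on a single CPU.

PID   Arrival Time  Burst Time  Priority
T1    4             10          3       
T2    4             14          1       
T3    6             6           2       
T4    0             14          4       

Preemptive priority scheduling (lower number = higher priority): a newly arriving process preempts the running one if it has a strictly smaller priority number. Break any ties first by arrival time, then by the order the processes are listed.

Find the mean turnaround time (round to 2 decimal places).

Timeline: | T4 0-4 | T2 4-18 | T3 18-24 | T1 24-34 | T4 34-44 |
Completion: T1=34  T2=18  T3=24  T4=44
Turnaround (C−A): T1=30  T2=14  T3=18  T4=44
Turnaround times: T1=30, T2=14, T3=18, T4=44
Average turnaround = (30+14+18+44) / 4 = 106/4 = 26.50

26.50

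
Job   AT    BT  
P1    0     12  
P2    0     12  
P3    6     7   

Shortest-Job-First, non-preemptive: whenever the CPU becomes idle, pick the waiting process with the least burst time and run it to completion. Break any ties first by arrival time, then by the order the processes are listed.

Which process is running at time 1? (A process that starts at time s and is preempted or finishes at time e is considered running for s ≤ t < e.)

P1

Schedule: | P1 0-12 | P3 12-19 | P2 19-31 |
Completion: P1=12  P2=31  P3=19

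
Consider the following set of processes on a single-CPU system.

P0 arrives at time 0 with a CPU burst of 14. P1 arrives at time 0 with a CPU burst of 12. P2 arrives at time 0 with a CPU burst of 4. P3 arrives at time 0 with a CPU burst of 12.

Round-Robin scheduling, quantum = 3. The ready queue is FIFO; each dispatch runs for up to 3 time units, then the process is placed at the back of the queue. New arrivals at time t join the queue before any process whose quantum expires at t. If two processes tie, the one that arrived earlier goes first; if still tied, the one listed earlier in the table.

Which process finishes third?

Schedule: | P0 0-3 | P1 3-6 | P2 6-9 | P3 9-12 | P0 12-15 | P1 15-18 | P2 18-19 | P3 19-22 | P0 22-25 | P1 25-28 | P3 28-31 | P0 31-34 | P1 34-37 | P3 37-40 | P0 40-42 |
Completion: P0=42  P1=37  P2=19  P3=40
Turnaround (C−A): P0=42  P1=37  P2=19  P3=40
Finish order: P2 → P1 → P3 → P0

P3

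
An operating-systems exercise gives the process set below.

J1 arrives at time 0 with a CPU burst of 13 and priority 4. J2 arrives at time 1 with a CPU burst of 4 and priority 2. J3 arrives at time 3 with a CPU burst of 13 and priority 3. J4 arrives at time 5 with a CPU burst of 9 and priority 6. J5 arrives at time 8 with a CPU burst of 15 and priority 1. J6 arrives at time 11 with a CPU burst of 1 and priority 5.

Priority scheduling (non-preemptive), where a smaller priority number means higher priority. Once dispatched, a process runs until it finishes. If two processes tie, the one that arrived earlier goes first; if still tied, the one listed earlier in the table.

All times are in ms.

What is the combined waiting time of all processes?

136

Schedule: | J1 0-13 | J5 13-28 | J2 28-32 | J3 32-45 | J6 45-46 | J4 46-55 |
Completion: J1=13  J2=32  J3=45  J4=55  J5=28  J6=46
Turnaround (C−A): J1=13  J2=31  J3=42  J4=50  J5=20  J6=35
Waiting = turnaround − burst: J1=0, J2=27, J3=29, J4=41, J5=5, J6=34
Total waiting = 0 + 27 + 29 + 41 + 5 + 34 = 136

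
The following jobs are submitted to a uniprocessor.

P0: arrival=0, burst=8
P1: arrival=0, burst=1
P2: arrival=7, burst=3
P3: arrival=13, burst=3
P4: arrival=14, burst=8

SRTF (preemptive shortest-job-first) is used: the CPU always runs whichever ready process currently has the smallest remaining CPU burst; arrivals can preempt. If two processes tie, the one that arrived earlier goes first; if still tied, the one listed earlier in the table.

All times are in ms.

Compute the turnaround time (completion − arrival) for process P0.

Timeline: | P1 0-1 | P0 1-9 | P2 9-12 | idle 12-13 | P3 13-16 | P4 16-24 |
Completion: P0=9  P1=1  P2=12  P3=16  P4=24
Turnaround (C−A): P0=9  P1=1  P2=5  P3=3  P4=10
Turnaround(P0) = completion − arrival = 9 − 0 = 9

9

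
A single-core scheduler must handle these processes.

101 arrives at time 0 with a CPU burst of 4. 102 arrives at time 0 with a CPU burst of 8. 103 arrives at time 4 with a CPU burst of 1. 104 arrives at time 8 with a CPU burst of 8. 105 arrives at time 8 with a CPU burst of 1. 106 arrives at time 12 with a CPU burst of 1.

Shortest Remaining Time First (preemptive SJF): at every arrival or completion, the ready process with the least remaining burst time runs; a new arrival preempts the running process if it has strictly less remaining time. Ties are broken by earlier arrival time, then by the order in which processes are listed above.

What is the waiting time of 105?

0

Gantt: | 101 0-4 | 103 4-5 | 102 5-8 | 105 8-9 | 102 9-12 | 106 12-13 | 102 13-15 | 104 15-23 |
Completion: 101=4  102=15  103=5  104=23  105=9  106=13
Waiting(105) = turnaround − burst = 1 − 1 = 0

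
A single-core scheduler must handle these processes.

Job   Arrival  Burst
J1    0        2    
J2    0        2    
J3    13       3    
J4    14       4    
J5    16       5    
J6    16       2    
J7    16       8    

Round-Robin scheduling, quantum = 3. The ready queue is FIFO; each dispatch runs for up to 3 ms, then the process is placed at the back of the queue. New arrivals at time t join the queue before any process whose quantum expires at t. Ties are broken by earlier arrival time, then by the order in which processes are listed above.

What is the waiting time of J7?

11

Gantt: | J1 0-2 | J2 2-4 | idle 4-13 | J3 13-16 | J4 16-19 | J5 19-22 | J6 22-24 | J7 24-27 | J4 27-28 | J5 28-30 | J7 30-35 |
Completion: J1=2  J2=4  J3=16  J4=28  J5=30  J6=24  J7=35
Turnaround (C−A): J1=2  J2=4  J3=3  J4=14  J5=14  J6=8  J7=19
Waiting(J7) = turnaround − burst = 19 − 8 = 11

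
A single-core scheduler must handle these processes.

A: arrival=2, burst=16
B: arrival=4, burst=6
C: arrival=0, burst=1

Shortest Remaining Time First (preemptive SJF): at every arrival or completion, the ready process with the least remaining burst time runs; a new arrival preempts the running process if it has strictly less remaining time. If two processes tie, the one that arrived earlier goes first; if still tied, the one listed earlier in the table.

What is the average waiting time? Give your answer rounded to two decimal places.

Gantt: | C 0-1 | idle 1-2 | A 2-4 | B 4-10 | A 10-24 |
Completion: A=24  B=10  C=1
Waiting times: A=6, B=0, C=0
Average waiting = (6+0+0) / 3 = 6/3 = 2.00

2.00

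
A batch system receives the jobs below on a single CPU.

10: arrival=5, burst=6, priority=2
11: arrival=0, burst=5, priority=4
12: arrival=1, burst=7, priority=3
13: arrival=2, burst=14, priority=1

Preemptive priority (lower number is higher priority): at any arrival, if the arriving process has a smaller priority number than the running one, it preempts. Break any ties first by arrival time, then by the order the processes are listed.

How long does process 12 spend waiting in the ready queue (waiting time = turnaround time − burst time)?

Gantt: | 11 0-1 | 12 1-2 | 13 2-16 | 10 16-22 | 12 22-28 | 11 28-32 |
Completion: 10=22  11=32  12=28  13=16
Waiting(12) = turnaround − burst = 27 − 7 = 20

20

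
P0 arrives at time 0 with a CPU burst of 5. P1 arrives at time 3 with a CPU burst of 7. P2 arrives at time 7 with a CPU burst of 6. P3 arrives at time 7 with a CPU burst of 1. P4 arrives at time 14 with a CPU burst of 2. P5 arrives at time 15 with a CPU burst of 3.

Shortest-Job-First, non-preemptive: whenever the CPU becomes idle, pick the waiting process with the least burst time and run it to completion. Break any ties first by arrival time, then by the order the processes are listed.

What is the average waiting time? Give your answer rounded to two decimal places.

Schedule: | P0 0-5 | P1 5-12 | P3 12-13 | P2 13-19 | P4 19-21 | P5 21-24 |
Completion: P0=5  P1=12  P2=19  P3=13  P4=21  P5=24
Turnaround (C−A): P0=5  P1=9  P2=12  P3=6  P4=7  P5=9
Waiting times: P0=0, P1=2, P2=6, P3=5, P4=5, P5=6
Average waiting = (0+2+6+5+5+6) / 6 = 24/6 = 4.00

4.00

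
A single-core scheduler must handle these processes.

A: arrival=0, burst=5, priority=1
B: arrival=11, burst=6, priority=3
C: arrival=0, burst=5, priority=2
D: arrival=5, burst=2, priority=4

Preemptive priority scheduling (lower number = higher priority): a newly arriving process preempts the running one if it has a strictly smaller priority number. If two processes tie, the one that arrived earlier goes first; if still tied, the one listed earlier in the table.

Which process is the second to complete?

C

Schedule: | A 0-5 | C 5-10 | D 10-11 | B 11-17 | D 17-18 |
Completion: A=5  B=17  C=10  D=18
Finish order: A → C → B → D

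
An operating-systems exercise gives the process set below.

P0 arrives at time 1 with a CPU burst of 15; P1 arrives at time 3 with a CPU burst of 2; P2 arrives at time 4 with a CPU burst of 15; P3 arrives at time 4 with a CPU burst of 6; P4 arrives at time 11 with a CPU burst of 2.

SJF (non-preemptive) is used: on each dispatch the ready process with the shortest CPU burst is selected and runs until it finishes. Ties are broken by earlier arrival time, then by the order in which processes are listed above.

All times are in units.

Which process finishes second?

P1

Timeline: | idle 0-1 | P0 1-16 | P1 16-18 | P4 18-20 | P3 20-26 | P2 26-41 |
Completion: P0=16  P1=18  P2=41  P3=26  P4=20
Finish order: P0 → P1 → P4 → P3 → P2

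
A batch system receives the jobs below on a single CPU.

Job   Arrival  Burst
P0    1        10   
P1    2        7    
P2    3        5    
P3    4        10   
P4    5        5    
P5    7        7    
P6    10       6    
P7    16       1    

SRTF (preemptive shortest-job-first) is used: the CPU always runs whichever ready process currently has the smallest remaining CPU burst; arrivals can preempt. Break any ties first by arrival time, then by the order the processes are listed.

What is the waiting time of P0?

31

Timeline: | idle 0-1 | P0 1-2 | P1 2-3 | P2 3-8 | P4 8-13 | P1 13-16 | P7 16-17 | P1 17-20 | P6 20-26 | P5 26-33 | P0 33-42 | P3 42-52 |
Completion: P0=42  P1=20  P2=8  P3=52  P4=13  P5=33  P6=26  P7=17
Waiting(P0) = turnaround − burst = 41 − 10 = 31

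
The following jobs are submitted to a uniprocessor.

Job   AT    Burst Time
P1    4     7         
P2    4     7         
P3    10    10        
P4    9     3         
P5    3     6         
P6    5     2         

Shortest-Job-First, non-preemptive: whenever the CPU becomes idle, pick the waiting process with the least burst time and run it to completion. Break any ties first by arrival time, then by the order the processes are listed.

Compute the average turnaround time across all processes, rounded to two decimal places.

14.33

Gantt: | idle 0-3 | P5 3-9 | P6 9-11 | P4 11-14 | P1 14-21 | P2 21-28 | P3 28-38 |
Completion: P1=21  P2=28  P3=38  P4=14  P5=9  P6=11
Turnaround (C−A): P1=17  P2=24  P3=28  P4=5  P5=6  P6=6
Turnaround times: P1=17, P2=24, P3=28, P4=5, P5=6, P6=6
Average turnaround = (17+24+28+5+6+6) / 6 = 86/6 = 14.33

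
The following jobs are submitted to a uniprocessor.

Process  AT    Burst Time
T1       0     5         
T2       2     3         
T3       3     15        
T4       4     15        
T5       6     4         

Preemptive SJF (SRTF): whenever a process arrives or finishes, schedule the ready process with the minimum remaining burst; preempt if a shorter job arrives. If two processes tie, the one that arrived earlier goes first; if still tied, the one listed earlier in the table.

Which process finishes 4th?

T3

Timeline: | T1 0-5 | T2 5-8 | T5 8-12 | T3 12-27 | T4 27-42 |
Completion: T1=5  T2=8  T3=27  T4=42  T5=12
Turnaround (C−A): T1=5  T2=6  T3=24  T4=38  T5=6
Finish order: T1 → T2 → T5 → T3 → T4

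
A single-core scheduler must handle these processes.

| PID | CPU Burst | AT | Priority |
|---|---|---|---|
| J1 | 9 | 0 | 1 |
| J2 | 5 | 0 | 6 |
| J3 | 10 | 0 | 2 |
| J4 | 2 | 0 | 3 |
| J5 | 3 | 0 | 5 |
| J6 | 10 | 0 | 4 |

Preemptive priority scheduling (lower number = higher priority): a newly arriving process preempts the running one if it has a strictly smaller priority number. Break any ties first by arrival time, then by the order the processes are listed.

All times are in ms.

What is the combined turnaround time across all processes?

Timeline: | J1 0-9 | J3 9-19 | J4 19-21 | J6 21-31 | J5 31-34 | J2 34-39 |
Completion: J1=9  J2=39  J3=19  J4=21  J5=34  J6=31
Turnaround = completion − arrival: J1=9, J2=39, J3=19, J4=21, J5=34, J6=31
Total turnaround = 9 + 39 + 19 + 21 + 34 + 31 = 153

153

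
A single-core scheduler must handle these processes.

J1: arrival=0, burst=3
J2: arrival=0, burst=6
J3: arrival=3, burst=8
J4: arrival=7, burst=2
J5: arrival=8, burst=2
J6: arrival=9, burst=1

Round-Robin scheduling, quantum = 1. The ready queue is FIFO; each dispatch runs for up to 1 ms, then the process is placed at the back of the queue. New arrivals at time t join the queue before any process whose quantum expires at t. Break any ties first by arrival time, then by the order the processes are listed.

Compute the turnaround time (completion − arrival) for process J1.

6

Gantt: | J1 0-1 | J2 1-2 | J1 2-3 | J2 3-4 | J3 4-5 | J1 5-6 | J2 6-7 | J3 7-8 | J4 8-9 | J2 9-10 | J5 10-11 | J3 11-12 | J6 12-13 | J4 13-14 | J2 14-15 | J5 15-16 | J3 16-17 | J2 17-18 | J3 18-22 |
Completion: J1=6  J2=18  J3=22  J4=14  J5=16  J6=13
Turnaround (C−A): J1=6  J2=18  J3=19  J4=7  J5=8  J6=4
Turnaround(J1) = completion − arrival = 6 − 0 = 6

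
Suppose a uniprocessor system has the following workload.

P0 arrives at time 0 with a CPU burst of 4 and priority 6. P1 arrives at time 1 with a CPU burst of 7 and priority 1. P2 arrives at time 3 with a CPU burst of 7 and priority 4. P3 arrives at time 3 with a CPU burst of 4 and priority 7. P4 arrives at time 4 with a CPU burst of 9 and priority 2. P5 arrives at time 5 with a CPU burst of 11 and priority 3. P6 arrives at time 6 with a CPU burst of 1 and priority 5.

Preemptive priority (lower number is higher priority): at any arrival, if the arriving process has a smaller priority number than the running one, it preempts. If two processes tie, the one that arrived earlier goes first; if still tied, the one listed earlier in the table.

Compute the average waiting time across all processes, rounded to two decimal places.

20.14

Gantt: | P0 0-1 | P1 1-8 | P4 8-17 | P5 17-28 | P2 28-35 | P6 35-36 | P0 36-39 | P3 39-43 |
Completion: P0=39  P1=8  P2=35  P3=43  P4=17  P5=28  P6=36
Turnaround (C−A): P0=39  P1=7  P2=32  P3=40  P4=13  P5=23  P6=30
Waiting times: P0=35, P1=0, P2=25, P3=36, P4=4, P5=12, P6=29
Average waiting = (35+0+25+36+4+12+29) / 7 = 141/7 = 20.14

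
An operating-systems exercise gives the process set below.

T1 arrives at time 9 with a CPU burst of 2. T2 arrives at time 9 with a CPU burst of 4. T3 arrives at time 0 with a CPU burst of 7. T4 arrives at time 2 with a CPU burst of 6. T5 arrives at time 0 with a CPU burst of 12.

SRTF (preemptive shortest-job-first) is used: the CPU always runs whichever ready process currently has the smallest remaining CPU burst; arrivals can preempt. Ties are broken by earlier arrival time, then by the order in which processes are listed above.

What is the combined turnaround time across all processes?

Timeline: | T3 0-7 | T4 7-9 | T1 9-11 | T4 11-15 | T2 15-19 | T5 19-31 |
Completion: T1=11  T2=19  T3=7  T4=15  T5=31
Turnaround (C−A): T1=2  T2=10  T3=7  T4=13  T5=31
Turnaround = completion − arrival: T1=2, T2=10, T3=7, T4=13, T5=31
Total turnaround = 2 + 10 + 7 + 13 + 31 = 63

63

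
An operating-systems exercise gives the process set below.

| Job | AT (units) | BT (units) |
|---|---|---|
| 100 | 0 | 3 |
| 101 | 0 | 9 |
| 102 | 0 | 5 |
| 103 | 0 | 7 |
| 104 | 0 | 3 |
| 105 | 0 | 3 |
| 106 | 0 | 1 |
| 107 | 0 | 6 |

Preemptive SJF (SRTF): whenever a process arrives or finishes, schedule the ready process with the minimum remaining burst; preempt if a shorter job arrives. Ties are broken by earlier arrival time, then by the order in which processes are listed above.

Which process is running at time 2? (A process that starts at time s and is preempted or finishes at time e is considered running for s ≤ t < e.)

100

Gantt: | 106 0-1 | 100 1-4 | 104 4-7 | 105 7-10 | 102 10-15 | 107 15-21 | 103 21-28 | 101 28-37 |
Completion: 100=4  101=37  102=15  103=28  104=7  105=10  106=1  107=21
Turnaround (C−A): 100=4  101=37  102=15  103=28  104=7  105=10  106=1  107=21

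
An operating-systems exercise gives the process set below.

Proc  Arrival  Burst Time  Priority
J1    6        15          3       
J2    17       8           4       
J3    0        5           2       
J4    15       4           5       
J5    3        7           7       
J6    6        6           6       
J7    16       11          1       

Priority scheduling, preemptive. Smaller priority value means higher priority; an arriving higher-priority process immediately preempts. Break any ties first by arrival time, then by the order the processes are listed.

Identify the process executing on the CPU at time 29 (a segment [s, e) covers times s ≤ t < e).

Schedule: | J3 0-5 | J5 5-6 | J1 6-16 | J7 16-27 | J1 27-32 | J2 32-40 | J4 40-44 | J6 44-50 | J5 50-56 |
Completion: J1=32  J2=40  J3=5  J4=44  J5=56  J6=50  J7=27
Turnaround (C−A): J1=26  J2=23  J3=5  J4=29  J5=53  J6=44  J7=11

J1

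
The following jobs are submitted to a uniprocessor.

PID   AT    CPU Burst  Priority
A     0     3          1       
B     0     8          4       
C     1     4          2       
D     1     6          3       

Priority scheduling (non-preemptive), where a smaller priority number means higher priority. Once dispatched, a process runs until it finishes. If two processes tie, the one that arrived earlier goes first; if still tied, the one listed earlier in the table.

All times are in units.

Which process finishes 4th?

B

Gantt: | A 0-3 | C 3-7 | D 7-13 | B 13-21 |
Completion: A=3  B=21  C=7  D=13
Finish order: A → C → D → B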